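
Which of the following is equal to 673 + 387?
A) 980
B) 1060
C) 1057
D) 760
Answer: B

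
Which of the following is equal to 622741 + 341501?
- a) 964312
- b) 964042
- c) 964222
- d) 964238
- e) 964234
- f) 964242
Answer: f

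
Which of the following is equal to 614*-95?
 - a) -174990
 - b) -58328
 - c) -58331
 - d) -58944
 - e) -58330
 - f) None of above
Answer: e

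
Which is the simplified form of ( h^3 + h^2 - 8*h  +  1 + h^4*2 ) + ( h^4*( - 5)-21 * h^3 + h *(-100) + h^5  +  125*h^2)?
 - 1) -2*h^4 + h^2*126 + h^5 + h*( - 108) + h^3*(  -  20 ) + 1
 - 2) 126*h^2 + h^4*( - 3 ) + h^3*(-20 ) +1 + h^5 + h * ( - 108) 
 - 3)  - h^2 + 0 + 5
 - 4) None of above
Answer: 2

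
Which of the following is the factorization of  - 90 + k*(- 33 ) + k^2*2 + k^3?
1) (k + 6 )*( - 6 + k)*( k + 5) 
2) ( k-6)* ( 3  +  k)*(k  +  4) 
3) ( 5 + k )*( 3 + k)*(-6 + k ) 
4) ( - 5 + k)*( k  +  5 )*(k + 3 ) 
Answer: 3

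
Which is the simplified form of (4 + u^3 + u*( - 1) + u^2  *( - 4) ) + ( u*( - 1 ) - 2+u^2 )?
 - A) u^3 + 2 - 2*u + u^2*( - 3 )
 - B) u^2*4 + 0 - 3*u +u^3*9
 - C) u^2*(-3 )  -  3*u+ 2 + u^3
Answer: A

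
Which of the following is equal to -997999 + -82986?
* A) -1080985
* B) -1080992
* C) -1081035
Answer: A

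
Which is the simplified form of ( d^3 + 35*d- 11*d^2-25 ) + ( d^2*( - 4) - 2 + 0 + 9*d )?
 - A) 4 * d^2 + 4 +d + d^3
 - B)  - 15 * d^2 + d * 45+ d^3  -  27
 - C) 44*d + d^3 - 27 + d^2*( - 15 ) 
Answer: C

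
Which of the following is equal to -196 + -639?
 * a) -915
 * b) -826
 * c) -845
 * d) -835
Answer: d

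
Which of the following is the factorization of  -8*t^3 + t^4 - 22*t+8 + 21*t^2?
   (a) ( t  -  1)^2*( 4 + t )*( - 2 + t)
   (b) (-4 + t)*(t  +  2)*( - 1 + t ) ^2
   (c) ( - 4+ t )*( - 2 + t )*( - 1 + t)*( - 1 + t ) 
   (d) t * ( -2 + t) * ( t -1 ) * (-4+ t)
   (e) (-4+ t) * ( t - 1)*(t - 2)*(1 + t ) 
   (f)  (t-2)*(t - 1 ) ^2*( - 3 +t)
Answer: c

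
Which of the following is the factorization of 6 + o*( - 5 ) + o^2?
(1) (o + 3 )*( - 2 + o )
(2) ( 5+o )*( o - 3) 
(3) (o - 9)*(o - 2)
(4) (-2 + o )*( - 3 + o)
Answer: 4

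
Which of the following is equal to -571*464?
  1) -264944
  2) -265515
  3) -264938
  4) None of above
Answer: 1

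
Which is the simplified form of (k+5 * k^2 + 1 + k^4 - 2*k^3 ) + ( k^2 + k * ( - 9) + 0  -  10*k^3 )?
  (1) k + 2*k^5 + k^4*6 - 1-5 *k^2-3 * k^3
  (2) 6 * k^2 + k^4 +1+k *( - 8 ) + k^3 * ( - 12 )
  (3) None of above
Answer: 2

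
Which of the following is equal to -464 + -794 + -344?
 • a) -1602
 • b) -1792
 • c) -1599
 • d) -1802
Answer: a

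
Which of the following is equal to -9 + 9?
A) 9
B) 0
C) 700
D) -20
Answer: B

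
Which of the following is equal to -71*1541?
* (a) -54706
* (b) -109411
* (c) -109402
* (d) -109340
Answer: b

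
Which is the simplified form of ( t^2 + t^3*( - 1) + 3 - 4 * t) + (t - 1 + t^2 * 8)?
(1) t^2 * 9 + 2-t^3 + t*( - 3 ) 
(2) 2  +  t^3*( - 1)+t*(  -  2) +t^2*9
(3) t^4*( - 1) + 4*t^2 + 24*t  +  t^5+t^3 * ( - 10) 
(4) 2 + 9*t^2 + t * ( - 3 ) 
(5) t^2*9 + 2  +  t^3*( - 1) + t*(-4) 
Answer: 1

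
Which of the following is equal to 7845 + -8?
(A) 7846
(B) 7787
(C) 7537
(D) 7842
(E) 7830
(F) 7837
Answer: F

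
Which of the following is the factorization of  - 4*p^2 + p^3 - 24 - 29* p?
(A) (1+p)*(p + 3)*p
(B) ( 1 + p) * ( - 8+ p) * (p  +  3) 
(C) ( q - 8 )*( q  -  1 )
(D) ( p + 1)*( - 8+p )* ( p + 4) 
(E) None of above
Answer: B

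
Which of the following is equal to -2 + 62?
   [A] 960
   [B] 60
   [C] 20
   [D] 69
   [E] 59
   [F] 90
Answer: B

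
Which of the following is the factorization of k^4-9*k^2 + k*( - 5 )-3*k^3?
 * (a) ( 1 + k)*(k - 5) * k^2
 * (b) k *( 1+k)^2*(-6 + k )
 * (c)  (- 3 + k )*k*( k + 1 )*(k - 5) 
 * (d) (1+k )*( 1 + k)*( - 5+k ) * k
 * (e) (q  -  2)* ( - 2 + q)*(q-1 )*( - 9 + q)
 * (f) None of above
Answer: d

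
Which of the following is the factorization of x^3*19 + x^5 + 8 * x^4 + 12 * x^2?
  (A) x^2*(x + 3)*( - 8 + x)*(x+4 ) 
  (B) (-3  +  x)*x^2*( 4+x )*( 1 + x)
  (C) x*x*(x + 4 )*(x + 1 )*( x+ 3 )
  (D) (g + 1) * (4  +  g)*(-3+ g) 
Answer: C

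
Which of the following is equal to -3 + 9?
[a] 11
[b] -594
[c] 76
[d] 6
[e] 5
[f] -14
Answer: d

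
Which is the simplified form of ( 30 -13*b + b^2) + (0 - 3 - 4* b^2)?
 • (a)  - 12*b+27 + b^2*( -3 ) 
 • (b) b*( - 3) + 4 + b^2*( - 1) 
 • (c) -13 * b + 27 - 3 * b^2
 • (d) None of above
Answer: c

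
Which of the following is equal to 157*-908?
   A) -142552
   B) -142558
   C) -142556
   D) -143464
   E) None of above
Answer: C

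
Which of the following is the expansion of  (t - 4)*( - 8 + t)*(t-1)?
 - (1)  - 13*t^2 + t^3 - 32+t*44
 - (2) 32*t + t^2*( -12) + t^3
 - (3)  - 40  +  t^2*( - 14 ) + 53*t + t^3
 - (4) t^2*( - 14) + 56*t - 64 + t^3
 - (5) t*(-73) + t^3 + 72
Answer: 1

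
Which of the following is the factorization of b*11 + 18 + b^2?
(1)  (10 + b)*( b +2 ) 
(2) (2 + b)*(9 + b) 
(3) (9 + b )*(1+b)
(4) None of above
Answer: 2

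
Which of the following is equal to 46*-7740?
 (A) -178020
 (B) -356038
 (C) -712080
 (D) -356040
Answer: D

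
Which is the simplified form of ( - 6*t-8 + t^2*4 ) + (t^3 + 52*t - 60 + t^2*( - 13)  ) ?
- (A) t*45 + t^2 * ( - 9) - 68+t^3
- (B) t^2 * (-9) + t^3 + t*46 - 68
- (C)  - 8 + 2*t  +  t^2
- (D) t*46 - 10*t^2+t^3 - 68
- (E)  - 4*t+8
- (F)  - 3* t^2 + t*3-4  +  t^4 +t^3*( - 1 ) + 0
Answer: B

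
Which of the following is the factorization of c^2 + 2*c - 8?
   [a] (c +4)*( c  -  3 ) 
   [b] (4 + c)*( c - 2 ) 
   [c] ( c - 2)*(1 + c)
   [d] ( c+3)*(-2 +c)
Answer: b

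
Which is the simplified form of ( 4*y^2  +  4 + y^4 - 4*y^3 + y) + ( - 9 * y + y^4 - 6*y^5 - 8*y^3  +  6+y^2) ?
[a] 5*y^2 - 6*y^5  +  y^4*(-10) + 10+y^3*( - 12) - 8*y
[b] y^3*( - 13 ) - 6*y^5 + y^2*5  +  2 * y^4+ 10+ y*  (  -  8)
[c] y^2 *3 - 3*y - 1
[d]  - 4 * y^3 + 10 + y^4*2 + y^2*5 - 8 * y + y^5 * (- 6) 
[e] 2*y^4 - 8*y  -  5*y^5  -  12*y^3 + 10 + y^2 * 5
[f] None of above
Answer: f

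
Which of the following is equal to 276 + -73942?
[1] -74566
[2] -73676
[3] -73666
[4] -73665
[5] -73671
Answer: 3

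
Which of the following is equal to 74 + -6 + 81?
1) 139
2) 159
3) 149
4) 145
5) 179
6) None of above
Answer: 3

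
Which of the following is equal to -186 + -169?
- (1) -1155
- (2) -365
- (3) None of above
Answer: 3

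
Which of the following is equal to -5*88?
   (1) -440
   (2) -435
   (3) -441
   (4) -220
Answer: 1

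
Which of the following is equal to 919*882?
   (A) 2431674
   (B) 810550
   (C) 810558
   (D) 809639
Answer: C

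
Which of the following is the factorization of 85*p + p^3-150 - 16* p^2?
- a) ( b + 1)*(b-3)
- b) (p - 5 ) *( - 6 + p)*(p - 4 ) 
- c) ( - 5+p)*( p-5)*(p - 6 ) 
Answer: c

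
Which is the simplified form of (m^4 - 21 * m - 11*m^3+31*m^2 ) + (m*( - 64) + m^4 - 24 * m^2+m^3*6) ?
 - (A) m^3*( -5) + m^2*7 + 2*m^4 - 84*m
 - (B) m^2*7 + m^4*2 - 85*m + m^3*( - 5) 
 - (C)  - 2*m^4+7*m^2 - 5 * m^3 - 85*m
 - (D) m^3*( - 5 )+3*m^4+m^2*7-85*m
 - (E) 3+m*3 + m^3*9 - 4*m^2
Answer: B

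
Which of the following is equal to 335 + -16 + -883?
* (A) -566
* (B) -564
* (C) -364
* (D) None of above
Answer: B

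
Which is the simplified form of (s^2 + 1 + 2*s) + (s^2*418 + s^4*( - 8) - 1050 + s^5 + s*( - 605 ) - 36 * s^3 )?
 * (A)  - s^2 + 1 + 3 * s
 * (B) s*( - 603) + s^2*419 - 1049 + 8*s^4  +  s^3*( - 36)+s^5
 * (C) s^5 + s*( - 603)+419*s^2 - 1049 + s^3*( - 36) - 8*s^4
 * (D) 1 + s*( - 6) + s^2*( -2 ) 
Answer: C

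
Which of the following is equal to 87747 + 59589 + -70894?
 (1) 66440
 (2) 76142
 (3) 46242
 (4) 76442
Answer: 4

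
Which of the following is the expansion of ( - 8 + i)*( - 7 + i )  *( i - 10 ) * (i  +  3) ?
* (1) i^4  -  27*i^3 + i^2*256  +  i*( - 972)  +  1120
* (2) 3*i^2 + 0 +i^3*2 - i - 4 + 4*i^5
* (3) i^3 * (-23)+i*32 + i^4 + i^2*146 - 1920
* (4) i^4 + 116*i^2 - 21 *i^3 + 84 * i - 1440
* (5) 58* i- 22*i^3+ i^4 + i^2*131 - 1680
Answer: 5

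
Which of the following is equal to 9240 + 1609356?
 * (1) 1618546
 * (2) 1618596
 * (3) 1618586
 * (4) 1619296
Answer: 2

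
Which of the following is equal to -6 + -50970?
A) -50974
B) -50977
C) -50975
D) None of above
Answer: D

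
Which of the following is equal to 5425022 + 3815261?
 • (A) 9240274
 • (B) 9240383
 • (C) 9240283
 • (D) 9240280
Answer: C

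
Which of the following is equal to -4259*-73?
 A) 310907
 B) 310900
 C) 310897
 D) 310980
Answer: A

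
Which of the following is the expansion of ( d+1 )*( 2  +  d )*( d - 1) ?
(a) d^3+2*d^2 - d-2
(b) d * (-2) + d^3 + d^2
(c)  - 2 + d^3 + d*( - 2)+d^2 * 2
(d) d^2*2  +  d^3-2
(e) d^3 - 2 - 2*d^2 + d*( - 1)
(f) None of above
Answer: a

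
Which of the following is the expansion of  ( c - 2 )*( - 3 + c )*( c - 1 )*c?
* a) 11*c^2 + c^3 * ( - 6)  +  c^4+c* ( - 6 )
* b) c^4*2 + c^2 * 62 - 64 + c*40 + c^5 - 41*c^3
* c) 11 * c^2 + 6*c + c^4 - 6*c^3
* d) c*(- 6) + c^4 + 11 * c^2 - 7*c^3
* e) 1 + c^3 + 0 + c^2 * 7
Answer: a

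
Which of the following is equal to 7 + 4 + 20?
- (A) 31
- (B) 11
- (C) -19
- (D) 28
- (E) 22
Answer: A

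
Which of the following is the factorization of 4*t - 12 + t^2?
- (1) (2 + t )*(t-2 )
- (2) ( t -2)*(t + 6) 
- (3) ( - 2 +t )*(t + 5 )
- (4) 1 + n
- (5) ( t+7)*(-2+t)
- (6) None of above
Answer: 2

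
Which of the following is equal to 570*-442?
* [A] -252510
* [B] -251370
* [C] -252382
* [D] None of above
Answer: D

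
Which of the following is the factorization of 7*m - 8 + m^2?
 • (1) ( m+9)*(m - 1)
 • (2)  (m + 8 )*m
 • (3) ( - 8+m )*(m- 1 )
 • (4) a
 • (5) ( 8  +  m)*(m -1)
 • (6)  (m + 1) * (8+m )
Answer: 5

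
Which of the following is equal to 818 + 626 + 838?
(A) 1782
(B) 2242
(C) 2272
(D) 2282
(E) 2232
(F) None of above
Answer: D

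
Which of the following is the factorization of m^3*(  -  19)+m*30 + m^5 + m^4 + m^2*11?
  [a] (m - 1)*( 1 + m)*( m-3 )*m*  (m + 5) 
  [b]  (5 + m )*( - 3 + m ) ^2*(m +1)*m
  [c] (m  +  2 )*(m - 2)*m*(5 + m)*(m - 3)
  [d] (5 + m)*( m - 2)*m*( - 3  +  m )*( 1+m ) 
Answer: d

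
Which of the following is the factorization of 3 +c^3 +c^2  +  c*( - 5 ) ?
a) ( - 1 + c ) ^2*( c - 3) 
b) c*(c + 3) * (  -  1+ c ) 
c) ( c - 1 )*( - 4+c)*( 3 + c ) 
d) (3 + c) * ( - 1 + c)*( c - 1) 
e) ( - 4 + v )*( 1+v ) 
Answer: d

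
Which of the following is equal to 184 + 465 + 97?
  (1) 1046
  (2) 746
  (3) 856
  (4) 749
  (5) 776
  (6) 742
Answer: 2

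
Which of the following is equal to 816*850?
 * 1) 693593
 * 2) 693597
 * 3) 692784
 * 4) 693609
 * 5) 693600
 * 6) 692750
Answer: 5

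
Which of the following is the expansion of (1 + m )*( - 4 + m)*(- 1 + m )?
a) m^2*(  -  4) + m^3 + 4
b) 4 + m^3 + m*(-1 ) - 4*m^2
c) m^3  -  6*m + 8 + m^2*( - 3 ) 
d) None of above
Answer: b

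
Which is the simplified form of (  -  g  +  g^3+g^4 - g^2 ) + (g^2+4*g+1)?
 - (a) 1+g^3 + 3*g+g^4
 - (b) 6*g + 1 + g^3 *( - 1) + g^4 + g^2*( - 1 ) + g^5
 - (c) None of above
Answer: a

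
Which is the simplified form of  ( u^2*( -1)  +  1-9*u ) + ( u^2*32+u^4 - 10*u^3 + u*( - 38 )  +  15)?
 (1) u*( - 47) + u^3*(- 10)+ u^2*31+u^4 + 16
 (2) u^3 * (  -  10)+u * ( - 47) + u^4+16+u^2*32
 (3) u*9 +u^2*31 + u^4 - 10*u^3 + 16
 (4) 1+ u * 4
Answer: 1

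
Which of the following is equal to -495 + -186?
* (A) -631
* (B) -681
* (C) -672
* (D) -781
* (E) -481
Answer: B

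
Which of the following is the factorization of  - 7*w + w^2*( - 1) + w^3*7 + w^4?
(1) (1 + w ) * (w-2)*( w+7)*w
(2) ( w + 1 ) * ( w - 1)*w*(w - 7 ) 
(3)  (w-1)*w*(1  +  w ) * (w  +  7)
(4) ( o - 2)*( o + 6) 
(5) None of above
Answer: 3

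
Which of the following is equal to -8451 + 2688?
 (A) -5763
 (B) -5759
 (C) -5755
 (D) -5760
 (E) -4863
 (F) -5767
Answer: A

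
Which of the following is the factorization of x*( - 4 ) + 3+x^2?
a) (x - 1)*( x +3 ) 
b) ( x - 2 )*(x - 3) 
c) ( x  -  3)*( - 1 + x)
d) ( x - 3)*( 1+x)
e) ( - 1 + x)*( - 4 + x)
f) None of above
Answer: c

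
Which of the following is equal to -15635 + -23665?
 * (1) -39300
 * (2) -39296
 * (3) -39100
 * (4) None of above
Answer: 1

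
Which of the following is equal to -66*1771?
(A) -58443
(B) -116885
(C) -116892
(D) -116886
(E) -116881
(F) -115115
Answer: D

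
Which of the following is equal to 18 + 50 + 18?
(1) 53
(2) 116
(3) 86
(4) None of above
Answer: 3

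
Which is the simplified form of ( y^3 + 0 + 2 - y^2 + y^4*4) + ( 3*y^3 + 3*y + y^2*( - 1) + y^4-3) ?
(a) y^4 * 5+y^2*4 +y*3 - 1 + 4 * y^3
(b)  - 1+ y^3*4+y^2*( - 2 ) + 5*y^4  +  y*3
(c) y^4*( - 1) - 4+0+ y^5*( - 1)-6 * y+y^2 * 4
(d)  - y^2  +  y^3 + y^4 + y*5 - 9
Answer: b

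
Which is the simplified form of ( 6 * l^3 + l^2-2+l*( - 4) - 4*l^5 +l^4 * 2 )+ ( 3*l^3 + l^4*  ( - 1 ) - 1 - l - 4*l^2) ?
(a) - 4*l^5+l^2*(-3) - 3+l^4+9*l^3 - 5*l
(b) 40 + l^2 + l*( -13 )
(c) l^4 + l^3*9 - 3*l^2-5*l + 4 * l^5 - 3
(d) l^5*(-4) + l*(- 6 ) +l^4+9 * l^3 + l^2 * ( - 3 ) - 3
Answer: a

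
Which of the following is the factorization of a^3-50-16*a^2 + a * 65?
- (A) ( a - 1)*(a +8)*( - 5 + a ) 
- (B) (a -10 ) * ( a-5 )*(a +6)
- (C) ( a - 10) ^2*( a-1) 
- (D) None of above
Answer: D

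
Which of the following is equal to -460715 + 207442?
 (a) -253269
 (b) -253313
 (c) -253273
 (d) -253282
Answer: c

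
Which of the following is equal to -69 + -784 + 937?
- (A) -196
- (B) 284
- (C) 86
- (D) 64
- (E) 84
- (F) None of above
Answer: E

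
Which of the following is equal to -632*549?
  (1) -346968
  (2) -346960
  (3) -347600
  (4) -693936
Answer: 1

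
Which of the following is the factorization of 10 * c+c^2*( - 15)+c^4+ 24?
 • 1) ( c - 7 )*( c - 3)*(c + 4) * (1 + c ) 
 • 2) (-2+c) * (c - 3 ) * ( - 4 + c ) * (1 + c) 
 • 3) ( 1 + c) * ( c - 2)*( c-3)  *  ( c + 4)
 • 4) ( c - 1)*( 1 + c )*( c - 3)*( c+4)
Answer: 3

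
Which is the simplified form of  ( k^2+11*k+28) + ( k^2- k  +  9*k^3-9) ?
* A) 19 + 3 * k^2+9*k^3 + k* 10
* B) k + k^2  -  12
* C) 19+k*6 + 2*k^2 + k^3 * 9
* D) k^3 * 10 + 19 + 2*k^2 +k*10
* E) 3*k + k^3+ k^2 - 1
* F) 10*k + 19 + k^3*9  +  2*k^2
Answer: F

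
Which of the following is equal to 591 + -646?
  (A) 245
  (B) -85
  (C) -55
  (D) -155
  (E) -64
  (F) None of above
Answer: C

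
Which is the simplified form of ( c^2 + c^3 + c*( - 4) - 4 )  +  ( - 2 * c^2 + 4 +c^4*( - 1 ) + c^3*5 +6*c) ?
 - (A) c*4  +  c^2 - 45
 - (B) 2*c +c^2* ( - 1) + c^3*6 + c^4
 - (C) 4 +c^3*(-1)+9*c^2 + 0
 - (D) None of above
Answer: D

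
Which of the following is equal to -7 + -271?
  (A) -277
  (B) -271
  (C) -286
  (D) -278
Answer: D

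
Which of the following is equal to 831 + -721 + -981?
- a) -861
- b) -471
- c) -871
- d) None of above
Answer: c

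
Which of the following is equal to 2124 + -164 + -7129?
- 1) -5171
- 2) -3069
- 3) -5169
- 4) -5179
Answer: 3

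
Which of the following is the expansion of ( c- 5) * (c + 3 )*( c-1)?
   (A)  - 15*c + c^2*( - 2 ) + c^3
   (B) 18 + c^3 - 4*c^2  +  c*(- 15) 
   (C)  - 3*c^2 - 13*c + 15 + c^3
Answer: C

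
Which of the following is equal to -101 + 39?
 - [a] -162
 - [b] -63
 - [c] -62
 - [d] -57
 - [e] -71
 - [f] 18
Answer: c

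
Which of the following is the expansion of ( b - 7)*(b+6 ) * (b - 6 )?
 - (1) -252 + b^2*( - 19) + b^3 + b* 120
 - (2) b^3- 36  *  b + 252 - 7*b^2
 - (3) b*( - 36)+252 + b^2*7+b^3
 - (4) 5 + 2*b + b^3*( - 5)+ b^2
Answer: 2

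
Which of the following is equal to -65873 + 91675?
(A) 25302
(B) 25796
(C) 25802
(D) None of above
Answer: C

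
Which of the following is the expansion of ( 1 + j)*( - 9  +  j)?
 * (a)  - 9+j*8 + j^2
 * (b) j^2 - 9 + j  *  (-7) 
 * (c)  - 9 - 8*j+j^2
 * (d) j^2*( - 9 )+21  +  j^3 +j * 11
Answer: c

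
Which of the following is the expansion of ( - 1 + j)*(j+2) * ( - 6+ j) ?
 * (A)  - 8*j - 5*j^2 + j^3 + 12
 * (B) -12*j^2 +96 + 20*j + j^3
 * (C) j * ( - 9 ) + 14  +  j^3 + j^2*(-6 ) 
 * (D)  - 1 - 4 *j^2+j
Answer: A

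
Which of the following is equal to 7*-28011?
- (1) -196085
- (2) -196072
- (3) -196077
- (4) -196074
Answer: 3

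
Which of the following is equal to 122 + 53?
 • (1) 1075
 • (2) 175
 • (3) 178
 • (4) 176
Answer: 2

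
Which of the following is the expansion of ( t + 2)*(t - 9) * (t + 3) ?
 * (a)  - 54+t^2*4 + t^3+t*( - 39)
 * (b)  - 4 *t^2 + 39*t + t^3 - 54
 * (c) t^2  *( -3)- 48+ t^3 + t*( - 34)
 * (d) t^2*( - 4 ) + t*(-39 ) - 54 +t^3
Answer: d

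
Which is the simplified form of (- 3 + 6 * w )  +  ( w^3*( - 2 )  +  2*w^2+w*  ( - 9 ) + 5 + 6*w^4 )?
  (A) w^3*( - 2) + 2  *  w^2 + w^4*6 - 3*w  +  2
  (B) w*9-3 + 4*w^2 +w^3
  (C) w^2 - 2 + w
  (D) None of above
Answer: A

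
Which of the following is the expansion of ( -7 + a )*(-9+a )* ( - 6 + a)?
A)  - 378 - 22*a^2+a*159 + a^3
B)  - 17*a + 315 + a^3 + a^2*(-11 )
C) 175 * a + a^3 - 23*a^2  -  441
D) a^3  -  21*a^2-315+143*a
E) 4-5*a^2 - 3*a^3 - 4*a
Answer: A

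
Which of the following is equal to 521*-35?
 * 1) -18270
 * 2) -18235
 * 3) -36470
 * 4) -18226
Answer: 2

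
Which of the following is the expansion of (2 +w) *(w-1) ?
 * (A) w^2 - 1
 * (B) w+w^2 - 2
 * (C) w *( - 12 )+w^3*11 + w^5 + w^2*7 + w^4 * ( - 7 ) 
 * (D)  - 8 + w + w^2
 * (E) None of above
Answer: B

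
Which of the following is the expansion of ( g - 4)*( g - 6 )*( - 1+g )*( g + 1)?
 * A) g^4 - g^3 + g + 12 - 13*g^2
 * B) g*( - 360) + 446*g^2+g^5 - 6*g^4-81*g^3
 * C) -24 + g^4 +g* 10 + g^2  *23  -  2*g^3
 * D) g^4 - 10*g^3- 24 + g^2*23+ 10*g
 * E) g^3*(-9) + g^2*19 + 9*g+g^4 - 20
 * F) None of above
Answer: D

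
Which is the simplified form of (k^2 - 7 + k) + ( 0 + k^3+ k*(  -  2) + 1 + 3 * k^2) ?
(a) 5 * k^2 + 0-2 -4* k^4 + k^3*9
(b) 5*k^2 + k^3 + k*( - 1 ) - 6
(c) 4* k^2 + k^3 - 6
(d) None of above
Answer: d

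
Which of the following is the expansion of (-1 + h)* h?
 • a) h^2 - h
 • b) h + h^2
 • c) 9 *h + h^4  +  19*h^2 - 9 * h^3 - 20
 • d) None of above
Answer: a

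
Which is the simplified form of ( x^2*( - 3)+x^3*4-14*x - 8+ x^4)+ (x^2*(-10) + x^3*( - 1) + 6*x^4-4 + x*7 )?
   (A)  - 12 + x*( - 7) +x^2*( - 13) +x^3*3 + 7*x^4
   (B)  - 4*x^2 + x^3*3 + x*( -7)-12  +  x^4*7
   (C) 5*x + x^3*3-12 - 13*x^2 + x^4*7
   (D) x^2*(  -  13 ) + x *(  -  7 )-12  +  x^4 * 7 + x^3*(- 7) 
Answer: A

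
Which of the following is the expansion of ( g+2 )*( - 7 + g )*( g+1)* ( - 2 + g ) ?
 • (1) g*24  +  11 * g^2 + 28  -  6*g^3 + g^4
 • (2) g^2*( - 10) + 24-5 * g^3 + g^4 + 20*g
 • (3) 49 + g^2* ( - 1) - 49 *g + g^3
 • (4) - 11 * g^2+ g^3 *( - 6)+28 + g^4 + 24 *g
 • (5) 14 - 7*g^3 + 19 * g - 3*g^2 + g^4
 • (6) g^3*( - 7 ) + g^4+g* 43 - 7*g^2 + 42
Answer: 4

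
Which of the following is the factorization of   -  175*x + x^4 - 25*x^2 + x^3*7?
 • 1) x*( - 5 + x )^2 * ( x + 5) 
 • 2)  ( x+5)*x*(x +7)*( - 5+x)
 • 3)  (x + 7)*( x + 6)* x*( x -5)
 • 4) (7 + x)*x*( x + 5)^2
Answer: 2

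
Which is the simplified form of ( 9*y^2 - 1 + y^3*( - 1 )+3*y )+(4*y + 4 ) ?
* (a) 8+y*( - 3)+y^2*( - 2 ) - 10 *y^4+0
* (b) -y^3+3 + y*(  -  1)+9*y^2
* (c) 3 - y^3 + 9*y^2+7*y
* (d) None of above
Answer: c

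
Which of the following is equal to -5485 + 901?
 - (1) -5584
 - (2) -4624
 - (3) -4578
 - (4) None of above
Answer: 4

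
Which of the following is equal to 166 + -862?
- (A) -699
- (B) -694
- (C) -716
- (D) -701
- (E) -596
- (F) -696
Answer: F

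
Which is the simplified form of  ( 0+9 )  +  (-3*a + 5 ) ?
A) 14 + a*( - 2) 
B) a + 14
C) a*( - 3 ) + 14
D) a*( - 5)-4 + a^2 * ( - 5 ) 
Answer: C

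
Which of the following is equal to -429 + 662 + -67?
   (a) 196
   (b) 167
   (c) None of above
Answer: c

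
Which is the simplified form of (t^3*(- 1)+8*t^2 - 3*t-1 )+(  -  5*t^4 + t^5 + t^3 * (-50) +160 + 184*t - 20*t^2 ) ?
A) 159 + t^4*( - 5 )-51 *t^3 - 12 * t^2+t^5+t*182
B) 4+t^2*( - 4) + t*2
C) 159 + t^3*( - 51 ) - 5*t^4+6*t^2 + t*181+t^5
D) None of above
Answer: D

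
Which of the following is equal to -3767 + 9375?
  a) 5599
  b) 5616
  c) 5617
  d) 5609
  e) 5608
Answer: e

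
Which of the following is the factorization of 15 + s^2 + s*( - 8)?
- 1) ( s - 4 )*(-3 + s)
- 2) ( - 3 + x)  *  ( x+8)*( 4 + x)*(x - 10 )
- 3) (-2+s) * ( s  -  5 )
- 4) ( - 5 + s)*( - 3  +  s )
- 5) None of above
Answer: 4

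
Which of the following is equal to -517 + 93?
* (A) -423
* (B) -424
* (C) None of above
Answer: B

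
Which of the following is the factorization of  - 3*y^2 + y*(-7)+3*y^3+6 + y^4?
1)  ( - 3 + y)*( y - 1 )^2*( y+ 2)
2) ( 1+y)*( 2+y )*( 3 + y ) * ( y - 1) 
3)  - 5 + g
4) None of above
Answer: 4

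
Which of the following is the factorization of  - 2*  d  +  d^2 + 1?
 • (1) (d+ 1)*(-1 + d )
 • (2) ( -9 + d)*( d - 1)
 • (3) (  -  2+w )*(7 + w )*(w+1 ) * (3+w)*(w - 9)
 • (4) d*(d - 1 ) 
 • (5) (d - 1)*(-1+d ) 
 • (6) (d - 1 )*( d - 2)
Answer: 5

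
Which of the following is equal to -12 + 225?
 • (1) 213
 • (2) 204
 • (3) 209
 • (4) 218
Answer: 1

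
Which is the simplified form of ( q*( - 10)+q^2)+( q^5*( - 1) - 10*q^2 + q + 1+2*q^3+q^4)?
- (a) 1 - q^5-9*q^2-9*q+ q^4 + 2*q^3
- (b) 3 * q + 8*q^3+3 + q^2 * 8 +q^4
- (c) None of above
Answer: a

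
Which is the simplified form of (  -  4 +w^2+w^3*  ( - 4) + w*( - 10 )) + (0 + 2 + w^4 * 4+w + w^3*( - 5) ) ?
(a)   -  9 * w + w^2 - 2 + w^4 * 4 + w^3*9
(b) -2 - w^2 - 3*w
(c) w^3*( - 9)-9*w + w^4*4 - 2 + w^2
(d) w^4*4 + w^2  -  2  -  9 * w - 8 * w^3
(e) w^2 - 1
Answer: c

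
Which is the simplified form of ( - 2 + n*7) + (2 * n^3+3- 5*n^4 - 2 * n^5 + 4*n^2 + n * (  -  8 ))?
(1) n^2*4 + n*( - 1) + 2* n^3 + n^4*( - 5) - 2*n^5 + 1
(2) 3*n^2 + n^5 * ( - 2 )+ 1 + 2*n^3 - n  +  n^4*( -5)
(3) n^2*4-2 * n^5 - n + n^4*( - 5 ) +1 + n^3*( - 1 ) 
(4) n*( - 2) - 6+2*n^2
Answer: 1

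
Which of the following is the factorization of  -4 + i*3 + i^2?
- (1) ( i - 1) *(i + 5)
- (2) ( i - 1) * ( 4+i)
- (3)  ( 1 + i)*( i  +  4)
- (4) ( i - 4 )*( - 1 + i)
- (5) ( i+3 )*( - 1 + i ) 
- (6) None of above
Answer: 2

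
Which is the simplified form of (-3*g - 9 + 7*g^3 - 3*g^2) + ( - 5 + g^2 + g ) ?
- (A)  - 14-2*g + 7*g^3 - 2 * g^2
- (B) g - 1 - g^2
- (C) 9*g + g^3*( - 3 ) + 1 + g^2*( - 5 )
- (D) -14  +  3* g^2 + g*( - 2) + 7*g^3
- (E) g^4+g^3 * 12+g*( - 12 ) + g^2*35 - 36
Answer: A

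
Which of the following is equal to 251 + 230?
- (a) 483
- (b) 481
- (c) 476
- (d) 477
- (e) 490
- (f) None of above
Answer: b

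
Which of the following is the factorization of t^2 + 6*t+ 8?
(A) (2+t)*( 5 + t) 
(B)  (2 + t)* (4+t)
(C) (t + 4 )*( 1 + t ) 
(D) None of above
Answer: B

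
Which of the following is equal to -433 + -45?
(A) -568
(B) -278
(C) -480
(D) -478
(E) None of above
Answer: D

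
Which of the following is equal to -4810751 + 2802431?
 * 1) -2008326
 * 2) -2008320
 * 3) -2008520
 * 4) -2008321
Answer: 2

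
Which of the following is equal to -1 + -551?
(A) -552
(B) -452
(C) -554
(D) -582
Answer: A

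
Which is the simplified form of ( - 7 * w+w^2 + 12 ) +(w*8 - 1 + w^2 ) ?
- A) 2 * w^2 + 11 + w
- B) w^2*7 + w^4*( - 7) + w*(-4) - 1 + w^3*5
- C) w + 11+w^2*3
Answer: A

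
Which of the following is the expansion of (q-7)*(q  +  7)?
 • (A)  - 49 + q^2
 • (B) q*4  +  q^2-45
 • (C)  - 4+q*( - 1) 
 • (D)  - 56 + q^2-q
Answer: A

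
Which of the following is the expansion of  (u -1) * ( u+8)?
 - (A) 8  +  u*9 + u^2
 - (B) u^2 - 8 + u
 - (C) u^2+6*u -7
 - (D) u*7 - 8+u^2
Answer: D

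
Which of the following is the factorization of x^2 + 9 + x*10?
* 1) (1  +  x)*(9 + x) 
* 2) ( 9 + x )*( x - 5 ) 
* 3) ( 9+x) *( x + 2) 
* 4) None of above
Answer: 1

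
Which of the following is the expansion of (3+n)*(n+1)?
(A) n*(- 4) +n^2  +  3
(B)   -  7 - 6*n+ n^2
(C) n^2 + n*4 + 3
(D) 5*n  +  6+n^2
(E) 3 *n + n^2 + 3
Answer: C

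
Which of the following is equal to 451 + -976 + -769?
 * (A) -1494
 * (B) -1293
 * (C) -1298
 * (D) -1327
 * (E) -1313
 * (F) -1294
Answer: F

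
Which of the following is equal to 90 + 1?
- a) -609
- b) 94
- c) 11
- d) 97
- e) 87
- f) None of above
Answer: f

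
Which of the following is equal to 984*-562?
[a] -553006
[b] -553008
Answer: b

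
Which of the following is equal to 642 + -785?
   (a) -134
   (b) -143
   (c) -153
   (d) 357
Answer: b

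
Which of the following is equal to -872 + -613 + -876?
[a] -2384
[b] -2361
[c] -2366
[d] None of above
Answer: b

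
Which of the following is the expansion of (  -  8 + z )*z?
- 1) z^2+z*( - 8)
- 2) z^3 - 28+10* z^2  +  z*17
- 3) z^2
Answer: 1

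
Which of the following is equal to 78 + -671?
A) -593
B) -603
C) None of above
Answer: A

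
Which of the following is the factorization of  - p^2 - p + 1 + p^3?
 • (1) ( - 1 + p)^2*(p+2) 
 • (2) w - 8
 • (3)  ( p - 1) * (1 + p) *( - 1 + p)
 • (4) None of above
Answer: 3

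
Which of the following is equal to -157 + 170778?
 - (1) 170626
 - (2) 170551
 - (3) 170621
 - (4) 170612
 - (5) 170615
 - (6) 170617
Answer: 3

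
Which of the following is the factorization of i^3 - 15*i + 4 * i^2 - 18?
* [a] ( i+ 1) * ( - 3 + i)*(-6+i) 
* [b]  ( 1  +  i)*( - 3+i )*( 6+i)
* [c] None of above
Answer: b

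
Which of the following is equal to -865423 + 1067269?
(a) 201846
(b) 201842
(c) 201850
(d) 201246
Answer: a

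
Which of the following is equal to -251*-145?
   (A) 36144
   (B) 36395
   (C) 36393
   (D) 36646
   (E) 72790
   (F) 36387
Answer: B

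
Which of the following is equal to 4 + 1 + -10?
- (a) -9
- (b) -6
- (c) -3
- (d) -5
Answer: d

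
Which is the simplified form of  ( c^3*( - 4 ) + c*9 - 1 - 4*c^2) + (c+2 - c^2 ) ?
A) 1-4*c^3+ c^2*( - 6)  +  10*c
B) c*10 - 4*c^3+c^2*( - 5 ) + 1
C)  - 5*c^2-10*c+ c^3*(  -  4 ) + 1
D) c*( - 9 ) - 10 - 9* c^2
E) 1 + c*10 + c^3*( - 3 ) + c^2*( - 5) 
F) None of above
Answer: B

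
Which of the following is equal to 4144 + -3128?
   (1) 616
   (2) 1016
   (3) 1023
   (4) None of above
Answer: 2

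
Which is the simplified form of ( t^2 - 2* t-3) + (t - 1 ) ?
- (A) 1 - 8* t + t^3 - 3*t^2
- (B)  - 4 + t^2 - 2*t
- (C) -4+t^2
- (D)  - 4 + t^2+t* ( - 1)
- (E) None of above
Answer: D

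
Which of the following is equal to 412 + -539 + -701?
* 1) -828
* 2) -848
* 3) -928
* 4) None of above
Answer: 1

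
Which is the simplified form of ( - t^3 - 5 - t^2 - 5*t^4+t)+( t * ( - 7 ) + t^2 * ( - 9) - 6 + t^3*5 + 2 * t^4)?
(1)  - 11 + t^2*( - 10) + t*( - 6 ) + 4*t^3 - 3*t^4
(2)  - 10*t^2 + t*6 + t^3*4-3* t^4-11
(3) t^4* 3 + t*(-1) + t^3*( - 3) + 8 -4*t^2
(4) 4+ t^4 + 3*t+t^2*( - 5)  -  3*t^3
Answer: 1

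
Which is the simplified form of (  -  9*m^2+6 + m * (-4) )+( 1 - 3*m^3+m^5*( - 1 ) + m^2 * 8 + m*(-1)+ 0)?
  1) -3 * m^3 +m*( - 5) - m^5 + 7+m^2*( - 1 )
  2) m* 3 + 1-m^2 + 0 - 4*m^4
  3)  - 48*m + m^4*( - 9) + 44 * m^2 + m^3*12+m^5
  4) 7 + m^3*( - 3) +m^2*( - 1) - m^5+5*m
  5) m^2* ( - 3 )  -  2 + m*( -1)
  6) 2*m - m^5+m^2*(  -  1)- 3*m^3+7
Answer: 1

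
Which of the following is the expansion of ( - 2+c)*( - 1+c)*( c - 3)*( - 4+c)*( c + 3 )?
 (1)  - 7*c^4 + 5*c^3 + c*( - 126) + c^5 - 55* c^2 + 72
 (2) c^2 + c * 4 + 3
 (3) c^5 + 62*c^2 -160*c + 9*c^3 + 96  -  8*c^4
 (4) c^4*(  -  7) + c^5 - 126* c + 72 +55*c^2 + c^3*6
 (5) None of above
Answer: 5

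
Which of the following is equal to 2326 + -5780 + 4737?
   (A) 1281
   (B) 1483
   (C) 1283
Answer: C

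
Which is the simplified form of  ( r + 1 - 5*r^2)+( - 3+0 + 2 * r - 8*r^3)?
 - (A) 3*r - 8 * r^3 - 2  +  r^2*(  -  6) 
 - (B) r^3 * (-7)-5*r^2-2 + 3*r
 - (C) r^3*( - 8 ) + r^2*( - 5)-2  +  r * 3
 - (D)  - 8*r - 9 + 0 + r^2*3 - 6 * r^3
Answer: C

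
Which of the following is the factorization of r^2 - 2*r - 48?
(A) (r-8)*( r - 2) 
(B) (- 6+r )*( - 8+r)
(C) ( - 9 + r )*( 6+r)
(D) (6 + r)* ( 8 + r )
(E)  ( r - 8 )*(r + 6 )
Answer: E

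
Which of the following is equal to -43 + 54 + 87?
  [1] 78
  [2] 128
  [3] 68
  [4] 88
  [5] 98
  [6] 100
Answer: 5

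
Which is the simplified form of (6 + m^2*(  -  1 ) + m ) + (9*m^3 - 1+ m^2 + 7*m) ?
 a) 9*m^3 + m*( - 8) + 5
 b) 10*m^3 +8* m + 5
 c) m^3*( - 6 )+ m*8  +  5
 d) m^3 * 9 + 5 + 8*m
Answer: d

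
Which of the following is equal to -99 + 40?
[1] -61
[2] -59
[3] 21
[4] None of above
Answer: 2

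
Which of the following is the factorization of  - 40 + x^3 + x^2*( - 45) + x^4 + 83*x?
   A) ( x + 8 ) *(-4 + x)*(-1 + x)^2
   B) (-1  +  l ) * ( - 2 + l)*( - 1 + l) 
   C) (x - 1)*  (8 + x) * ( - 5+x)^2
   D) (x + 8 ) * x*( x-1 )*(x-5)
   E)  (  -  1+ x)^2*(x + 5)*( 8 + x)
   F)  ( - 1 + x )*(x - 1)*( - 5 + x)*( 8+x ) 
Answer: F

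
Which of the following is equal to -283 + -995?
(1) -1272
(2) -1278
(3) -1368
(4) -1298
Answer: 2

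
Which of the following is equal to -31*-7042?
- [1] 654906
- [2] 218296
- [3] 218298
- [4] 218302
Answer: 4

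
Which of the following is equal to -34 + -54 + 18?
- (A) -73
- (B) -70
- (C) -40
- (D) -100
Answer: B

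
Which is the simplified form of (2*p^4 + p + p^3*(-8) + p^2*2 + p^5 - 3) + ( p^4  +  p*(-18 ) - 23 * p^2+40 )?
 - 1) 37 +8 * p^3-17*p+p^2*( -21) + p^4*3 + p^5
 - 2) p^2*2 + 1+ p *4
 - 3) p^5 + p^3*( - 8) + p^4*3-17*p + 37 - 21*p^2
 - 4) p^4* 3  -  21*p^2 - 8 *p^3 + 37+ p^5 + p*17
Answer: 3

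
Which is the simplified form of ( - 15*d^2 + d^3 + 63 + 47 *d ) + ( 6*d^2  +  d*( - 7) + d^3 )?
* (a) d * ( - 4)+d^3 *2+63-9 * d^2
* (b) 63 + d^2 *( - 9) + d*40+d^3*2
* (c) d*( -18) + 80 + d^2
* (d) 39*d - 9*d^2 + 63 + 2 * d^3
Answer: b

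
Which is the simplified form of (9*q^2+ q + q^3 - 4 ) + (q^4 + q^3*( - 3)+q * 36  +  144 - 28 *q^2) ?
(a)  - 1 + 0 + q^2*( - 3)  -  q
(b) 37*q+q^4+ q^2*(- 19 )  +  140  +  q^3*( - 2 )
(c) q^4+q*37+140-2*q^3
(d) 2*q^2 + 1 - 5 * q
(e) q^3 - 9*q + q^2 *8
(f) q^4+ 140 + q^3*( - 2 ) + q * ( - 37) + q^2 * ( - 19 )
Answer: b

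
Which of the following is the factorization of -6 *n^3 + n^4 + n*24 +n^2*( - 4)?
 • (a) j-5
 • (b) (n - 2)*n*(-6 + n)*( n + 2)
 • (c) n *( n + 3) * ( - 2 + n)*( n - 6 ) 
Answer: b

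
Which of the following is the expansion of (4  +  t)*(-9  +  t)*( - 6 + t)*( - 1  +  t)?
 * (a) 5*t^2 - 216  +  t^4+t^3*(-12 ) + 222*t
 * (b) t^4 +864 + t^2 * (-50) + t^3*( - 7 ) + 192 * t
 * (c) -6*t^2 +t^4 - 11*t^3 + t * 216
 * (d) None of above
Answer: a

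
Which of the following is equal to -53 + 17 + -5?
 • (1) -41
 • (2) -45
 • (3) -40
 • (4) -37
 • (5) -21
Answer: 1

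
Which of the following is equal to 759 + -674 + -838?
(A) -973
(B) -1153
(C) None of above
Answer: C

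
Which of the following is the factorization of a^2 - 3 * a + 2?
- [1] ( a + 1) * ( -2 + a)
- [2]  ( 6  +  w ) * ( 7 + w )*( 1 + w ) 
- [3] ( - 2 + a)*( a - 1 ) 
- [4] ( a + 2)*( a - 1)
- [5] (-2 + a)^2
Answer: 3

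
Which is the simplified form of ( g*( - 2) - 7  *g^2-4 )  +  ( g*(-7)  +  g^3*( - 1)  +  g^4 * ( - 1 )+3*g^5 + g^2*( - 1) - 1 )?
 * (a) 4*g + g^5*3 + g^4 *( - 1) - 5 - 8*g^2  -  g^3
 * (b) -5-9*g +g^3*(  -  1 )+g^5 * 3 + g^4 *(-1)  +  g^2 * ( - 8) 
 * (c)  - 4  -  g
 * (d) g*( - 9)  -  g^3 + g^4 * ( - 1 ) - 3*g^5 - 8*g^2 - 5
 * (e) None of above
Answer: b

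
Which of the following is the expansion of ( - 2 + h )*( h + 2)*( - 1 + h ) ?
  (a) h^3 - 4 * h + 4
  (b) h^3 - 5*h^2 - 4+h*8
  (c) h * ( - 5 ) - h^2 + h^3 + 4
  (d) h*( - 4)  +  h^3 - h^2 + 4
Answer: d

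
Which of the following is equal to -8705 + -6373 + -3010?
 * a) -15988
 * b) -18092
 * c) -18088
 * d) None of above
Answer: c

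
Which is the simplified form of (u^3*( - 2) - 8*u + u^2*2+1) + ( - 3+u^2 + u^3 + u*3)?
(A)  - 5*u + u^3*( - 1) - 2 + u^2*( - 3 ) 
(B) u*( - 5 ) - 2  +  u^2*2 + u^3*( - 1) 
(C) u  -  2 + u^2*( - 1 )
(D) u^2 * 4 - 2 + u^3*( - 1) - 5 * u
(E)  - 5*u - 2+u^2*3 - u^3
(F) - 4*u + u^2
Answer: E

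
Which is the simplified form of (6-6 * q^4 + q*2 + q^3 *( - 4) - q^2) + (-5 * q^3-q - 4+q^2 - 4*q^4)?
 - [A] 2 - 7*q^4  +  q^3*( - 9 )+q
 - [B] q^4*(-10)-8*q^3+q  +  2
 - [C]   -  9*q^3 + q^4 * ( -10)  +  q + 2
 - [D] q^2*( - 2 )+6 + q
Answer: C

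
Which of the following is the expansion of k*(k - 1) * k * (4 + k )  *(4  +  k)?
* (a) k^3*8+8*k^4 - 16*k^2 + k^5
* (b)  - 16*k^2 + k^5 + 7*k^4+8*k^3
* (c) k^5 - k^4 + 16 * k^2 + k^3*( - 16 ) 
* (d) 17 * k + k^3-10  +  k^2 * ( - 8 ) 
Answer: b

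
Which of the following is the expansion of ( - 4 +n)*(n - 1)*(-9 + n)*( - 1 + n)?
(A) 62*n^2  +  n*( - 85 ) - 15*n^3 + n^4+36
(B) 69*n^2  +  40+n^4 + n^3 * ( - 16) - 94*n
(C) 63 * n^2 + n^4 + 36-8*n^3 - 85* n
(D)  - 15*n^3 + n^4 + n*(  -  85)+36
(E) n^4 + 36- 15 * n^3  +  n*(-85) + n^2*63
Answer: E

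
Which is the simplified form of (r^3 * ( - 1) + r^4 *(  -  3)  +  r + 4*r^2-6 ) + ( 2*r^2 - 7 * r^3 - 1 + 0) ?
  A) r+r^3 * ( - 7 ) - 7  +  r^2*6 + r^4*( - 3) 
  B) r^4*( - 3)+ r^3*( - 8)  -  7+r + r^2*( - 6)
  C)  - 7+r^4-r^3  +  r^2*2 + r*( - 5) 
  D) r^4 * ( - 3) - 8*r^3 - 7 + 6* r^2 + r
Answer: D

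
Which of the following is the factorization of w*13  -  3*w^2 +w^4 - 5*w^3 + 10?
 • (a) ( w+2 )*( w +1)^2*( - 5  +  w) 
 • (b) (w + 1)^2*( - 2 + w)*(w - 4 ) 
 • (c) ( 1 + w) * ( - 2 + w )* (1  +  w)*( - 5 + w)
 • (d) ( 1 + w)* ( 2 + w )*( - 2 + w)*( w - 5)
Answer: c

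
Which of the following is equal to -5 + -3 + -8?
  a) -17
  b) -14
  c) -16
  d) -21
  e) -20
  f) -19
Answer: c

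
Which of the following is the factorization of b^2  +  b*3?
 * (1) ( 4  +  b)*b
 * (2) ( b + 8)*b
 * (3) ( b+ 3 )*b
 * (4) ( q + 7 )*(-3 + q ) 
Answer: 3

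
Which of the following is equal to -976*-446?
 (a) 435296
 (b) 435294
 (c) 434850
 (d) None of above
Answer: a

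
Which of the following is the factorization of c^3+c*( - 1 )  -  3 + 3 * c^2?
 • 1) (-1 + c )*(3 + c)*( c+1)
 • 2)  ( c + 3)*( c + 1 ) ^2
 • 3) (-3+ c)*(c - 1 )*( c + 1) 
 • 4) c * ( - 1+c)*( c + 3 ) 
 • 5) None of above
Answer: 1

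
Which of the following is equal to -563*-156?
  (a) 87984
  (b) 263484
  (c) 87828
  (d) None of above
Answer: c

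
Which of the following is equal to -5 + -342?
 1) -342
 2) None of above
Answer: 2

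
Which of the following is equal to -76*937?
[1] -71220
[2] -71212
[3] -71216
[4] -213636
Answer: 2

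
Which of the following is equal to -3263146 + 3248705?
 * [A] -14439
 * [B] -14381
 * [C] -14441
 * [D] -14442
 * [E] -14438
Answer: C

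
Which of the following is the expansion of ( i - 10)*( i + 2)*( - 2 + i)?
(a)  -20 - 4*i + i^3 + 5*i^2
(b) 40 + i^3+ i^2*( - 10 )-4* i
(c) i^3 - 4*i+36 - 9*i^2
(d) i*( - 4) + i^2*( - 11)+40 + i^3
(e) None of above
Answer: b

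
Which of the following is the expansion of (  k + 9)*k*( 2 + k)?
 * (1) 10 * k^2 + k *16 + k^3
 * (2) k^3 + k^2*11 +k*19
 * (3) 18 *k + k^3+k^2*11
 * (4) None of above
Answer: 3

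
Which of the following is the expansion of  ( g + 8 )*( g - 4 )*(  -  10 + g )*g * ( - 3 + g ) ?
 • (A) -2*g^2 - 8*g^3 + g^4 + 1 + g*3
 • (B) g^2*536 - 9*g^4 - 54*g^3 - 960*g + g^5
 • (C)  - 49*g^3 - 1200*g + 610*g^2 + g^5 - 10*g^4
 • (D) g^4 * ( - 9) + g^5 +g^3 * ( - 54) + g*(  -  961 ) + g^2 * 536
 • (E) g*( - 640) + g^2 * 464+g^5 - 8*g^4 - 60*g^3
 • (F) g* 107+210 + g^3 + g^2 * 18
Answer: B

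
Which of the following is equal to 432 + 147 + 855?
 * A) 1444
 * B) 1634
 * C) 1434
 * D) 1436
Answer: C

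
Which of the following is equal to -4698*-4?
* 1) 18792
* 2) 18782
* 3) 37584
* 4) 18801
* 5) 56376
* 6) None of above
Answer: 1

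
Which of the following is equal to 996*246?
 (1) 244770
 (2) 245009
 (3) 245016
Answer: 3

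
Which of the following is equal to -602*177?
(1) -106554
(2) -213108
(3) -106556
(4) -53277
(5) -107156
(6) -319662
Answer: 1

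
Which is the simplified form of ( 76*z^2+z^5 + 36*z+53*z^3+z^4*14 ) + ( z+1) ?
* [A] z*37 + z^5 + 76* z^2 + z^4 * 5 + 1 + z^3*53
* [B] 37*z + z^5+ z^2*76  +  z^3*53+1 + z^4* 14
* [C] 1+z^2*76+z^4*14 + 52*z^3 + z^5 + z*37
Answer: B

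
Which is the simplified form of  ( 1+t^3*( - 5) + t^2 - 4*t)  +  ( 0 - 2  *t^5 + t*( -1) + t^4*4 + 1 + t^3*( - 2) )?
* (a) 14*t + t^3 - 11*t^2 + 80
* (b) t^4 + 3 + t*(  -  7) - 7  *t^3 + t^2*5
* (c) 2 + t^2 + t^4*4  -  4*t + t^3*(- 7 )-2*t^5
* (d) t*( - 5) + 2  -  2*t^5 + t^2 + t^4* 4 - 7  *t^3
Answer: d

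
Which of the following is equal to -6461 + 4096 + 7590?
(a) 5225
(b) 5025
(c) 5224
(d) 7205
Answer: a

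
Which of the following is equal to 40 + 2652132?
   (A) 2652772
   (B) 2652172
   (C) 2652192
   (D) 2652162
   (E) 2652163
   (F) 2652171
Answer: B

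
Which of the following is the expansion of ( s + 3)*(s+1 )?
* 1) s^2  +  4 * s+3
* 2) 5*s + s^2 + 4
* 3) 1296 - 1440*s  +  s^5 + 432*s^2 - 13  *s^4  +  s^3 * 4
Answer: 1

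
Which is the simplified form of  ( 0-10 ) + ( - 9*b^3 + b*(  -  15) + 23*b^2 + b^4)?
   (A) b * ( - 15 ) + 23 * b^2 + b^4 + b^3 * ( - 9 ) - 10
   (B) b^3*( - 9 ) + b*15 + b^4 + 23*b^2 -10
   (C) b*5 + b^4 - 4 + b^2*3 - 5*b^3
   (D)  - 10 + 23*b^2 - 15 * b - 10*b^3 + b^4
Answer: A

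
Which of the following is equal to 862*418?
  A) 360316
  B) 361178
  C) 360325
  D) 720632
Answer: A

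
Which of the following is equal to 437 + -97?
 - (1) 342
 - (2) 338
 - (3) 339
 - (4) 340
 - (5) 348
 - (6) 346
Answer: 4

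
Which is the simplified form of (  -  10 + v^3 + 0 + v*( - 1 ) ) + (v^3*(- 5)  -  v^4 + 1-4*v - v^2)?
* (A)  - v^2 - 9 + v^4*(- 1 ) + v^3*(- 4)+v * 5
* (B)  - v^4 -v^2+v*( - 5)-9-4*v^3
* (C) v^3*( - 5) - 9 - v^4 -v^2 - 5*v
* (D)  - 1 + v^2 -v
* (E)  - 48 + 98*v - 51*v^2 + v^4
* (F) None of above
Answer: B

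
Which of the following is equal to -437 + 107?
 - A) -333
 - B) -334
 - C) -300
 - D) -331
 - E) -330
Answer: E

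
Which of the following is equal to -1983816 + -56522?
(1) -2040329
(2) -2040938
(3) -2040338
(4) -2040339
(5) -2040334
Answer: 3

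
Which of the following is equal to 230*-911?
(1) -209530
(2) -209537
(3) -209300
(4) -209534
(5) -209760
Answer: 1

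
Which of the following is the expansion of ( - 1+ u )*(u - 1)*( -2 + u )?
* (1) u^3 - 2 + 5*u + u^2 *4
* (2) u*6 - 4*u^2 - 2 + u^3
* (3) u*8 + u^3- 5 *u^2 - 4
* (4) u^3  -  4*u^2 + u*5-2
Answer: 4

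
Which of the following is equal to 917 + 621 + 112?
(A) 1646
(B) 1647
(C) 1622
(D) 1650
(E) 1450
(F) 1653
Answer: D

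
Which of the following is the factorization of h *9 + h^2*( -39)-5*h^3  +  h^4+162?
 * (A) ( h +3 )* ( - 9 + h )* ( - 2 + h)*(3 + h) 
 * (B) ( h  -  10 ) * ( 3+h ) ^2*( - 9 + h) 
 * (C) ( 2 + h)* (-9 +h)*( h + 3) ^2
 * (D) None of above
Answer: A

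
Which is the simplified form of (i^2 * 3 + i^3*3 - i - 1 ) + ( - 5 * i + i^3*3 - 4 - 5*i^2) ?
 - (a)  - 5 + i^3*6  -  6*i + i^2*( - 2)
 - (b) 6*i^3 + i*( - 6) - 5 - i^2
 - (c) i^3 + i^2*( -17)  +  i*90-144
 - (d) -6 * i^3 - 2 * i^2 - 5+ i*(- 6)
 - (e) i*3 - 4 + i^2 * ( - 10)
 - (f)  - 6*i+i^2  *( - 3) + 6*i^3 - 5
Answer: a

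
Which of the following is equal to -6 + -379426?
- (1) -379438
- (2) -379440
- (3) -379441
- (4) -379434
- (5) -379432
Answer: 5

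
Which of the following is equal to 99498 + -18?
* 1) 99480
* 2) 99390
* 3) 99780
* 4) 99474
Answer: 1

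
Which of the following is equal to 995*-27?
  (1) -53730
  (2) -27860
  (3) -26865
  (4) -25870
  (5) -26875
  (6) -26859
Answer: 3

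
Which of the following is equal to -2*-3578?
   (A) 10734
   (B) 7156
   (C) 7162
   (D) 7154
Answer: B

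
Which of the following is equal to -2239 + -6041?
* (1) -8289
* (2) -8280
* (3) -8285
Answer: 2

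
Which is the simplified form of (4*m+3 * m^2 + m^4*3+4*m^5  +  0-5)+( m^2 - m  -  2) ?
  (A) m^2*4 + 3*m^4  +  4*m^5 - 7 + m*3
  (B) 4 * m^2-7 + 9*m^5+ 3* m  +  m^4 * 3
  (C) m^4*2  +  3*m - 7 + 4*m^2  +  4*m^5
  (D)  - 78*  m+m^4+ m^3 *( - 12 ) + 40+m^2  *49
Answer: A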